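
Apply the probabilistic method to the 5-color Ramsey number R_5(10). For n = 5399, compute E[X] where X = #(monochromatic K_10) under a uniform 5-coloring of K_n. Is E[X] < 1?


E[X] = C(5399, 10) · 5^{1 − 45} = 5751065658334180080797359164706 · 5^{−44} = 5751065658334180080797359164706/5684341886080801486968994140625.
As a reduced fraction: E[X] = 5751065658334180080797359164706/5684341886080801486968994140625 ≈ 1.011738.
Is E[X] < 1? NO.
Since E[X] ≥ 1, the first-moment bound is inconclusive at n = 5399; it does NOT by itself certify R_5(10) > 5399.

E[X] = 5751065658334180080797359164706/5684341886080801486968994140625 ≈ 1.011738; E[X] ≥ 1; first-moment method inconclusive here.


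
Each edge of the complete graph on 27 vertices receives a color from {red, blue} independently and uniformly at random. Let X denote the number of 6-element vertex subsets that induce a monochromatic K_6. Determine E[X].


Let X = Σ_S X_S over the C(27, 6) = 296010 subsets S of size 6, where X_S = 1 if the K_6 on S is monochromatic.
For a fixed S, the K_6 on S has C(6, 2) = 15 edges. P[all 15 edges red] = (1/2)^15, and likewise for blue, so P[monochromatic] = 2·(1/2)^15 = 2^{1 − 15} = 1/16384.
Summing: E[X] = C(27, 6) · 2^{1 − 15} = 296010 · 1/16384 = 148005/8192.
Numerically: E[X] ≈ 18.067017.

E[X] = C(27,6)·2^(1−C(6,2)) = 148005/8192 ≈ 18.067017.


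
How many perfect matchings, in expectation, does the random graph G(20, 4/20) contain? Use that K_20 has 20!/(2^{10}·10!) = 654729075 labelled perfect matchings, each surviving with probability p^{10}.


K_20 has 20!/(2^{10}·10!) = 654729075 labelled perfect matchings.
For each such perfect matching H, let X_H = 1 if all 10 edges of H are present in G. Then P[X_H = 1] = p^{10} = (1/5)^{10} = 1/9765625.
By linearity of expectation: E[X] = Σ_H E[X_H] = 654729075 · p^{10} = 654729075 · 1/9765625 = 26189163/390625.
Numerically: E[X] ≈ 67.0443.

E[X] = 654729075 · (1/5)^{10} = 26189163/390625 ≈ 67.0443.


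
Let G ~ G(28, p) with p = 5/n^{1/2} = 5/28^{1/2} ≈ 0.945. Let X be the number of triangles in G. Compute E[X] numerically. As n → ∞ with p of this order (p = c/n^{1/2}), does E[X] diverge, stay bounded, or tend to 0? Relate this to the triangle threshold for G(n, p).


Number of potential triangles: C(28, 3) = 3276.
Each occurs with probability p³ ≈ (0.945)³ ≈ 8.43671e-01.
By linearity: E[X] = C(28, 3)·p³ ≈ 3276 · 8.43671e-01 ≈ 2763.865.
Since α = 1/2 < 1, p = c/n^{1/2} ≫ 1/n is above the triangle threshold p ~ 1/n. Asymptotically E[X] ~ (c³/6)·n^{3(1−α)} = (5³/6)·n^{1.5} → ∞; triangles are abundant w.h.p.

E[X] ≈ 2763.865; in regime p = Θ(1/n^{1/2}) E[X] diverges (above the triangle threshold p ~ 1/n).


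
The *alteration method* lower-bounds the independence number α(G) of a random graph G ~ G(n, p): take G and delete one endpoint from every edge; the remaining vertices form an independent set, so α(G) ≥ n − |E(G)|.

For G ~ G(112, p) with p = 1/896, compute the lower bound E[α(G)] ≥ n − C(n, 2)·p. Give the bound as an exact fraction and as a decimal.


E[|E(G)|] = C(112, 2)·p = 6216 · (1/896) = 111/16.
E[α(G)] ≥ n − E[|E(G)|] = 112 − 111/16 = 1681/16.
Numerically: ≈ 105.06250.
(This is only a lower bound; the true E[α(G)] may be larger.)

E[α(G)] ≥ 1681/16 ≈ 105.06250.


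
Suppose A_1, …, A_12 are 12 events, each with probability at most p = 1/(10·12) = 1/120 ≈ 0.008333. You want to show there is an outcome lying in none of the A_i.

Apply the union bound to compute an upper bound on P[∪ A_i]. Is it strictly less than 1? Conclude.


Union bound: P[∪_{i=1}^{12} A_i] ≤ Σ_i P[A_i] ≤ 12·p = 12·(1/120) = 1/10.
Numerically: 1/10 ≈ 0.100000.
Is 1/10 < 1? YES.
Since P[∪ A_i] ≤ 1/10 < 1, the complement has P[∩ A_i^c] ≥ 1 − 1/10 = 9/10 > 0, so some outcome avoids every A_i.

12·p = 1/10 ≈ 0.100000; existence CERTIFIED by the union bound.


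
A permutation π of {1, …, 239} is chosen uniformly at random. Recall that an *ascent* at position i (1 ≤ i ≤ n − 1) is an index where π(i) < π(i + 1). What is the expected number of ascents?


Write X = Σ X_I over i = 1, …, 238, with X_I the indicator of one ascent.
There are 238 indicators.
For each fixed i, the pair (π(i), π(i+1)) is a uniformly random ordered pair of distinct values from {1, …, 239}; by symmetry P[π(i) < π(i+1)] = 1/2.
By linearity: E[X] = 238 · (1/2) = (239 − 1) · (1/2) = 119 ≈ 119.000.

E[X] = 119 = 119.000.


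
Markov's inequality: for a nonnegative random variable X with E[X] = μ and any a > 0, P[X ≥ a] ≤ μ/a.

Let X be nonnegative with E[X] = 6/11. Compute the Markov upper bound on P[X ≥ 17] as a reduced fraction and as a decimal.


μ = E[X] = 6/11, a = 17.
Markov: P[X ≥ 17] ≤ μ/a = (6/11)/17 = 6/187.
Numerically: ≈ 0.032086.
(Since a = 17 > μ = 0.545455, the bound 6/187 is < 1 and informative.)

P[X ≥ 17] ≤ 6/187 ≈ 0.032086.


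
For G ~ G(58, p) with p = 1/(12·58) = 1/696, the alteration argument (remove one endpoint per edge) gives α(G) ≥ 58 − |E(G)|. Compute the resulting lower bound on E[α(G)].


E[|E(G)|] = C(58, 2)·p = 1653 · (1/696) = 19/8.
E[α(G)] ≥ n − E[|E(G)|] = 58 − 19/8 = 445/8.
Numerically: ≈ 55.625000.
(This is only a lower bound; the true E[α(G)] may be larger.)

E[α(G)] ≥ 445/8 ≈ 55.625000.


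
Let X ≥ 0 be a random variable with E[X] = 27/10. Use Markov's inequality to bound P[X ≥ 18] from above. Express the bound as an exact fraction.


μ = E[X] = 27/10, a = 18.
Markov: P[X ≥ 18] ≤ μ/a = (27/10)/18 = 3/20.
Numerically: ≈ 0.150.
(Since a = 18 > μ = 2.700, the bound 3/20 is < 1 and informative.)

P[X ≥ 18] ≤ 3/20 ≈ 0.150.


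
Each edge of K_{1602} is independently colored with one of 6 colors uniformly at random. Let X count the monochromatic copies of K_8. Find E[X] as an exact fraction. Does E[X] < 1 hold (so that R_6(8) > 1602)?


E[X] = C(1602, 8) · 6^{1 − 28} = 1057248389245018627800 · 6^{−27} = 1057248389245018627800/1023490369077469249536.
As a reduced fraction: E[X] = 14684005406180814275/14215144014964850688 ≈ 1.0330.
Is E[X] < 1? NO.
Since E[X] ≥ 1, the first-moment bound is inconclusive at n = 1602; it does NOT by itself certify R_6(8) > 1602.

E[X] = 14684005406180814275/14215144014964850688 ≈ 1.0330; E[X] ≥ 1; first-moment method inconclusive here.


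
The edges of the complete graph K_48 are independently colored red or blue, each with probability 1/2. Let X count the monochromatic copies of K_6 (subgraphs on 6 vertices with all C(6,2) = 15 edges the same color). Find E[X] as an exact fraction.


Let X = Σ_S X_S over the C(48, 6) = 12271512 subsets S of size 6, where X_S = 1 if the K_6 on S is monochromatic.
For a fixed S, the K_6 on S has C(6, 2) = 15 edges. P[all 15 edges red] = (1/2)^15, and likewise for blue, so P[monochromatic] = 2·(1/2)^15 = 2^{1 − 15} = 1/16384.
Summing: E[X] = C(48, 6) · 2^{1 − 15} = 12271512 · 1/16384 = 1533939/2048.
Numerically: E[X] ≈ 748.99365.

E[X] = C(48,6)·2^(1−C(6,2)) = 1533939/2048 ≈ 748.99365.


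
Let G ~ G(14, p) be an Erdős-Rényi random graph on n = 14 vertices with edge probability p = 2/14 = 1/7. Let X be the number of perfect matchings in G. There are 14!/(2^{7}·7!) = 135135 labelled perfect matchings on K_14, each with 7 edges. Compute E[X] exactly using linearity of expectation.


K_14 has 14!/(2^{7}·7!) = 135135 labelled perfect matchings.
For each such perfect matching H, let X_H = 1 if all 7 edges of H are present in G. Then P[X_H = 1] = p^{7} = (1/7)^{7} = 1/823543.
By linearity of expectation: E[X] = Σ_H E[X_H] = 135135 · p^{7} = 135135 · 1/823543 = 19305/117649.
Numerically: E[X] ≈ 0.16409.

E[X] = 135135 · (1/7)^{7} = 19305/117649 ≈ 0.16409.


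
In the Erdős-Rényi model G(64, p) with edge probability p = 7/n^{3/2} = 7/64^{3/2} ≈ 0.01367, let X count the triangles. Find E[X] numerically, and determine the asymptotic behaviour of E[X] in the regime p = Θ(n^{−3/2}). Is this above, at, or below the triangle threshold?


Number of potential triangles: C(64, 3) = 41664.
Each occurs with probability p³ ≈ (0.01367)³ ≈ 2.555549e-06.
By linearity: E[X] = C(64, 3)·p³ ≈ 41664 · 2.555549e-06 ≈ 0.1065.
Since α = 3/2 > 1, p = c/n^{3/2} = o(1/n) is below the triangle threshold p ~ 1/n. Asymptotically E[X] ~ (c³/6)·n^{3(1−α)} = (7³/6)·n^{-1.5} → 0, so by Markov's inequality G has no triangles w.h.p.

E[X] ≈ 0.1065; in regime p = Θ(1/n^{3/2}) E[X] tends to 0 (below the triangle threshold p ~ 1/n).


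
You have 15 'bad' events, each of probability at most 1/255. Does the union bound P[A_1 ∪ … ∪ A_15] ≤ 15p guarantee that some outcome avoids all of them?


Union bound: P[∪_{i=1}^{15} A_i] ≤ Σ_i P[A_i] ≤ 15·p = 15·(1/255) = 1/17.
Numerically: 1/17 ≈ 0.05882.
Is 1/17 < 1? YES.
Since P[∪ A_i] ≤ 1/17 < 1, the complement has P[∩ A_i^c] ≥ 1 − 1/17 = 16/17 > 0, so some outcome avoids every A_i.

15·p = 1/17 ≈ 0.05882; existence CERTIFIED by the union bound.


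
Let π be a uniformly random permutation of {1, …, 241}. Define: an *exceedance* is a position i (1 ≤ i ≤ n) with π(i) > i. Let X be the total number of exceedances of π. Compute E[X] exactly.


Write X = Σ_{i=1}^{241} X_i, where X_i = 1_{π(i) > i}.
For each fixed i, π(i) is uniform over {1, …, 241} (marginal of a uniform permutation), so P[π(i) > i] = (n − i)/n. Summing: Σ_{i=1}^{241} (n − i)/n = (0 + 1 + … + 240)/241 = 241(241 − 1)/(2·241) = (241 − 1)/2.
Hence E[X] = Σ_{i=1}^{241} (241 − i)/241 = 120 ≈ 120.0000.

E[X] = 120 = 120.0000.


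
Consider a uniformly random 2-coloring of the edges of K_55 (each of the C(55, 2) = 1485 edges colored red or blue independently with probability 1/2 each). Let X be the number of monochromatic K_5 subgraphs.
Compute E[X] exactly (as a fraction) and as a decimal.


Let X = Σ_S X_S over the C(55, 5) = 3478761 subsets S of size 5, where X_S = 1 if the K_5 on S is monochromatic.
For a fixed S, the K_5 on S has C(5, 2) = 10 edges. P[all 10 edges red] = (1/2)^10, and likewise for blue, so P[monochromatic] = 2·(1/2)^10 = 2^{1 − 10} = 1/512.
By linearity of expectation: E[X] = C(55, 5) · 2^{1 − 10} = 3478761 · 1/512 = 3478761/512.
Numerically: E[X] ≈ 6794.4551.

E[X] = C(55,5)·2^(1−C(5,2)) = 3478761/512 ≈ 6794.4551.


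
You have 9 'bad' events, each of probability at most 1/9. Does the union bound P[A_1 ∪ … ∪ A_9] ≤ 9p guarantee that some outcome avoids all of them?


Union bound: P[∪_{i=1}^{9} A_i] ≤ Σ_i P[A_i] ≤ 9·p = 9·(1/9) = 1.
Numerically: 1 ≈ 1.0000.
Is 1 < 1? NO.
Since the bound 1 is ≥ 1, the union bound is uninformative here; it does NOT by itself certify existence.

9·p = 1 ≈ 1.0000; existence NOT certified by the union bound.


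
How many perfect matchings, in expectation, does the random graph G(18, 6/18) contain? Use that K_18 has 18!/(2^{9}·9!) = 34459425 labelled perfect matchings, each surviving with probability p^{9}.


K_18 has 18!/(2^{9}·9!) = 34459425 labelled perfect matchings.
For each such perfect matching H, let X_H = 1 if all 9 edges of H are present in G. Then P[X_H = 1] = p^{9} = (1/3)^{9} = 1/19683.
Summing the indicators: E[X] = Σ_H E[X_H] = 34459425 · p^{9} = 34459425 · 1/19683 = 425425/243.
Numerically: E[X] ≈ 1751.

E[X] = 34459425 · (1/3)^{9} = 425425/243 ≈ 1751.


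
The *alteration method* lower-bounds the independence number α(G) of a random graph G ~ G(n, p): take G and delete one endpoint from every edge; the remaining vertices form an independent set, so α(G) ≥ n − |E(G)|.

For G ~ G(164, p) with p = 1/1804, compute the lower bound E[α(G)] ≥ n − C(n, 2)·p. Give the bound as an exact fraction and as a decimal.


E[|E(G)|] = C(164, 2)·p = 13366 · (1/1804) = 163/22.
E[α(G)] ≥ n − E[|E(G)|] = 164 − 163/22 = 3445/22.
Numerically: ≈ 156.59091.
(This is only a lower bound; the true E[α(G)] may be larger.)

E[α(G)] ≥ 3445/22 ≈ 156.59091.


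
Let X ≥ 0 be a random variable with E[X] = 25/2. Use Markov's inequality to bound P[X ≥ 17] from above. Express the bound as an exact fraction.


μ = E[X] = 25/2, a = 17.
Markov: P[X ≥ 17] ≤ μ/a = (25/2)/17 = 25/34.
Numerically: ≈ 0.73529.
(Since a = 17 > μ = 12.50000, the bound 25/34 is < 1 and informative.)

P[X ≥ 17] ≤ 25/34 ≈ 0.73529.


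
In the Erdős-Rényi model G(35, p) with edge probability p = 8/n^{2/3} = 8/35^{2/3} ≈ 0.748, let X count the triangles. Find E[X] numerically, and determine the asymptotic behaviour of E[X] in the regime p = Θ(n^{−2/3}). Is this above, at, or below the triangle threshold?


Number of potential triangles: C(35, 3) = 6545.
Each occurs with probability p³ ≈ (0.748)³ ≈ 4.17959e-01.
By linearity: E[X] = C(35, 3)·p³ ≈ 6545 · 4.17959e-01 ≈ 2735.543.
Since α = 2/3 < 1, p = c/n^{2/3} ≫ 1/n is above the triangle threshold p ~ 1/n. Asymptotically E[X] ~ (c³/6)·n^{3(1−α)} = (8³/6)·n^{1} → ∞; triangles are abundant w.h.p.

E[X] ≈ 2735.543; in regime p = Θ(1/n^{2/3}) E[X] diverges (above the triangle threshold p ~ 1/n).


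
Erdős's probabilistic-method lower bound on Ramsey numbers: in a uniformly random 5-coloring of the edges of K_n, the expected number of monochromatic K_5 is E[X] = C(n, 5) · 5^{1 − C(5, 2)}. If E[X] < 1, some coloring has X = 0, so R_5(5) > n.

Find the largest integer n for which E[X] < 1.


We need C(n, 5) · 5^{1 − 10} < 1, i.e. C(n, 5) < 5^{10 − 1} = 1953125.
Check values of n near the boundary:
  n = 46: C(46, 5) = 1370754; 1370754 < 1953125? YES
  n = 47: C(47, 5) = 1533939; 1533939 < 1953125? YES
  n = 48: C(48, 5) = 1712304; 1712304 < 1953125? YES
  n = 49: C(49, 5) = 1906884; 1906884 < 1953125? YES
  n = 50: C(50, 5) = 2118760; 2118760 < 1953125? NO
  n = 51: C(51, 5) = 2349060; 2349060 < 1953125? NO
  n = 52: C(52, 5) = 2598960; 2598960 < 1953125? NO
The largest n with C(n, 5) < 1953125 is n = 49 (where E[X] = 1906884/1953125 ≈ 0.9763246). Hence R_5(5) > 49, i.e. R_5(5) ≥ 50.

Largest n = 49; hence R_5(5) > 49.


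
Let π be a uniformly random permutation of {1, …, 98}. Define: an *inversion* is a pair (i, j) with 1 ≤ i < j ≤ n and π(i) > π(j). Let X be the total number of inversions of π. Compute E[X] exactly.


Write X = Σ X_I over the C(98, 2) = 4753 pairs i < j, with X_I the indicator of one inversion.
There are 4753 indicators.
For each fixed pair i < j, the values π(i) and π(j) are two distinct elements of {1, …, 98} in uniformly random order; by symmetry P[π(i) > π(j)] = 1/2.
By linearity: E[X] = 4753 · (1/2) = C(98, 2) · (1/2) = 4753/2 = 4753/2 ≈ 2376.50000.

E[X] = 4753/2 = 2376.50000.


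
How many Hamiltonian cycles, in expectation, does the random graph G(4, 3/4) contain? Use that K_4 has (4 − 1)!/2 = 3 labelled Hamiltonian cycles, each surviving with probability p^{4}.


K_4 has (4 − 1)!/2 = 3 labelled Hamiltonian cycles.
For each such Hamiltonian cycle H, let X_H = 1 if all 4 edges of H are present in G. Then P[X_H = 1] = p^{4} = (3/4)^{4} = 81/256.
Summing the indicators: E[X] = Σ_H E[X_H] = 3 · p^{4} = 3 · 81/256 = 243/256.
Numerically: E[X] ≈ 0.9492.

E[X] = 3 · (3/4)^{4} = 243/256 ≈ 0.9492.


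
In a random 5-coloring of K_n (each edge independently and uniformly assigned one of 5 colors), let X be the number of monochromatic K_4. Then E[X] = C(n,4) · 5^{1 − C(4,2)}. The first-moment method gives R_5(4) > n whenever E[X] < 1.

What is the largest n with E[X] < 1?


We need C(n, 4) · 5^{1 − 6} < 1, i.e. C(n, 4) < 5^{6 − 1} = 3125.
Check values of n near the boundary:
  n = 16: C(16, 4) = 1820; 1820 < 3125? YES
  n = 17: C(17, 4) = 2380; 2380 < 3125? YES
  n = 18: C(18, 4) = 3060; 3060 < 3125? YES
  n = 19: C(19, 4) = 3876; 3876 < 3125? NO
  n = 20: C(20, 4) = 4845; 4845 < 3125? NO
The largest n with C(n, 4) < 3125 is n = 18 (where E[X] = 612/625 ≈ 0.9792000). Hence R_5(4) > 18, i.e. R_5(4) ≥ 19.

Largest n = 18; hence R_5(4) > 18.


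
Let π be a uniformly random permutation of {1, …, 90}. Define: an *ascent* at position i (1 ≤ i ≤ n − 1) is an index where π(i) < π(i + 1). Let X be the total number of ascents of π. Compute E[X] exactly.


Write X = Σ X_I over i = 1, …, 89, with X_I the indicator of one ascent.
There are 89 indicators.
For each fixed i, the pair (π(i), π(i+1)) is a uniformly random ordered pair of distinct values from {1, …, 90}; by symmetry P[π(i) < π(i+1)] = 1/2.
By linearity: E[X] = 89 · (1/2) = (90 − 1) · (1/2) = 89/2 ≈ 44.500000.

E[X] = 89/2 = 44.500000.


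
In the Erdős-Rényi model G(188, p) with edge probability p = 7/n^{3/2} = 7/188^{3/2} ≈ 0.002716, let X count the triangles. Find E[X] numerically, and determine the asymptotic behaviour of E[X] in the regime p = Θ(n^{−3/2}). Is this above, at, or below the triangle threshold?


Number of potential triangles: C(188, 3) = 1089836.
Each occurs with probability p³ ≈ (0.002716)³ ≈ 2.002552e-08.
By linearity: E[X] = C(188, 3)·p³ ≈ 1089836 · 2.002552e-08 ≈ 0.0218.
Since α = 3/2 > 1, p = c/n^{3/2} = o(1/n) is below the triangle threshold p ~ 1/n. Asymptotically E[X] ~ (c³/6)·n^{3(1−α)} = (7³/6)·n^{-1.5} → 0, so by Markov's inequality G has no triangles w.h.p.

E[X] ≈ 0.0218; in regime p = Θ(1/n^{3/2}) E[X] tends to 0 (below the triangle threshold p ~ 1/n).


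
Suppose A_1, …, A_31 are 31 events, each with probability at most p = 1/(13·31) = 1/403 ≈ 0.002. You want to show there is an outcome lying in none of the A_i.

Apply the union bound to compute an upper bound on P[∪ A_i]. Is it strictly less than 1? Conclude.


Union bound: P[∪_{i=1}^{31} A_i] ≤ Σ_i P[A_i] ≤ 31·p = 31·(1/403) = 1/13.
Numerically: 1/13 ≈ 0.077.
Is 1/13 < 1? YES.
Since P[∪ A_i] ≤ 1/13 < 1, the complement has P[∩ A_i^c] ≥ 1 − 1/13 = 12/13 > 0, so some outcome avoids every A_i.

31·p = 1/13 ≈ 0.077; existence CERTIFIED by the union bound.


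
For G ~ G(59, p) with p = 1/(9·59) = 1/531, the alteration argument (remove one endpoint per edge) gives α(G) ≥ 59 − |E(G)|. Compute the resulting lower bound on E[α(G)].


E[|E(G)|] = C(59, 2)·p = 1711 · (1/531) = 29/9.
E[α(G)] ≥ n − E[|E(G)|] = 59 − 29/9 = 502/9.
Numerically: ≈ 55.777778.
(This is only a lower bound; the true E[α(G)] may be larger.)

E[α(G)] ≥ 502/9 ≈ 55.777778.


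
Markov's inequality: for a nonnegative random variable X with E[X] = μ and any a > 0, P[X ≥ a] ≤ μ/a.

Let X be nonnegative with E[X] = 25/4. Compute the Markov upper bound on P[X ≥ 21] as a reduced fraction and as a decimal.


μ = E[X] = 25/4, a = 21.
Markov: P[X ≥ 21] ≤ μ/a = (25/4)/21 = 25/84.
Numerically: ≈ 0.298.
(Since a = 21 > μ = 6.250, the bound 25/84 is < 1 and informative.)

P[X ≥ 21] ≤ 25/84 ≈ 0.298.


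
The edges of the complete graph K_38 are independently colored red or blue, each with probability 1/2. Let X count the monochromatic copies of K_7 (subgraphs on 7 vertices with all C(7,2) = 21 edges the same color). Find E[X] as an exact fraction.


Let X = Σ_S X_S over the C(38, 7) = 12620256 subsets S of size 7, where X_S = 1 if the K_7 on S is monochromatic.
For a fixed S, the K_7 on S has C(7, 2) = 21 edges. P[all 21 edges red] = (1/2)^21, and likewise for blue, so P[monochromatic] = 2·(1/2)^21 = 2^{1 − 21} = 1/1048576.
By linearity of expectation: E[X] = C(38, 7) · 2^{1 − 21} = 12620256 · 1/1048576 = 394383/32768.
Numerically: E[X] ≈ 12.0356.

E[X] = C(38,7)·2^(1−C(7,2)) = 394383/32768 ≈ 12.0356.


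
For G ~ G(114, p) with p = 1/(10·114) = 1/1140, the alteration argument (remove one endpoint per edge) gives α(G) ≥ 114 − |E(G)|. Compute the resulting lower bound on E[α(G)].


E[|E(G)|] = C(114, 2)·p = 6441 · (1/1140) = 113/20.
E[α(G)] ≥ n − E[|E(G)|] = 114 − 113/20 = 2167/20.
Numerically: ≈ 108.350.
(This is only a lower bound; the true E[α(G)] may be larger.)

E[α(G)] ≥ 2167/20 ≈ 108.350.


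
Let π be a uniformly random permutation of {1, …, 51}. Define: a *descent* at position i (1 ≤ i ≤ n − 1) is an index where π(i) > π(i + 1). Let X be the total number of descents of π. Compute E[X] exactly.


Write X = Σ X_I over i = 1, …, 50, with X_I the indicator of one descent.
There are 50 indicators.
For each fixed i, the pair (π(i), π(i+1)) is a uniformly random ordered pair of distinct values from {1, …, 51}; by symmetry P[π(i) > π(i+1)] = 1/2.
By linearity: E[X] = 50 · (1/2) = (51 − 1) · (1/2) = 25 ≈ 25.0000.

E[X] = 25 = 25.0000.


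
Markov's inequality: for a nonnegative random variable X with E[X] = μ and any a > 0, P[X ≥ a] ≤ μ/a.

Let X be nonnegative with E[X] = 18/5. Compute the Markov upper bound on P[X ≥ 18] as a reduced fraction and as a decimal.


μ = E[X] = 18/5, a = 18.
Markov: P[X ≥ 18] ≤ μ/a = (18/5)/18 = 1/5.
Numerically: ≈ 0.200000.
(Since a = 18 > μ = 3.600000, the bound 1/5 is < 1 and informative.)

P[X ≥ 18] ≤ 1/5 ≈ 0.200000.


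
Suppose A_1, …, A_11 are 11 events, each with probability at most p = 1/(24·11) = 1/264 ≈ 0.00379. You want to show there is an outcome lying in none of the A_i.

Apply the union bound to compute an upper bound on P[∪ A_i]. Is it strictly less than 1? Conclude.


Union bound: P[∪_{i=1}^{11} A_i] ≤ Σ_i P[A_i] ≤ 11·p = 11·(1/264) = 1/24.
Numerically: 1/24 ≈ 0.04167.
Is 1/24 < 1? YES.
Since P[∪ A_i] ≤ 1/24 < 1, the complement has P[∩ A_i^c] ≥ 1 − 1/24 = 23/24 > 0, so some outcome avoids every A_i.

11·p = 1/24 ≈ 0.04167; existence CERTIFIED by the union bound.


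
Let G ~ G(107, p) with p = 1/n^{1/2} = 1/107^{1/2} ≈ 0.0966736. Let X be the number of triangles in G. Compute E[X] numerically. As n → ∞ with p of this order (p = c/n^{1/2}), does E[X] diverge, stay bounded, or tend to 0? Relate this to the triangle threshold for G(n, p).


Number of potential triangles: C(107, 3) = 198485.
Each occurs with probability p³ ≈ (0.0966736)³ ≈ 9.03492046e-04.
By linearity: E[X] = C(107, 3)·p³ ≈ 198485 · 9.03492046e-04 ≈ 179.329619.
Since α = 1/2 < 1, p = c/n^{1/2} ≫ 1/n is above the triangle threshold p ~ 1/n. Asymptotically E[X] ~ (c³/6)·n^{3(1−α)} = (1³/6)·n^{1.5} → ∞; triangles are abundant w.h.p.

E[X] ≈ 179.329619; in regime p = Θ(1/n^{1/2}) E[X] diverges (above the triangle threshold p ~ 1/n).


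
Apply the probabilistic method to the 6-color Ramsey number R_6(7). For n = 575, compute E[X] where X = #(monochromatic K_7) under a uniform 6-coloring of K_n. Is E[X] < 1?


E[X] = C(575, 7) · 6^{1 − 21} = 3974871393896975 · 6^{−20} = 3974871393896975/3656158440062976.
As a reduced fraction: E[X] = 3974871393896975/3656158440062976 ≈ 1.08717.
Is E[X] < 1? NO.
Since E[X] ≥ 1, the first-moment bound is inconclusive at n = 575; it does NOT by itself certify R_6(7) > 575.

E[X] = 3974871393896975/3656158440062976 ≈ 1.08717; E[X] ≥ 1; first-moment method inconclusive here.


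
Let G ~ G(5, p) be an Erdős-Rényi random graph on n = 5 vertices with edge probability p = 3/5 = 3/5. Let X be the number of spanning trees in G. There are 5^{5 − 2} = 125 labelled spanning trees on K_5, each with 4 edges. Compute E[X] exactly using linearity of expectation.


K_5 has 5^{5 − 2} = 125 labelled spanning trees.
For each such spanning tree H, let X_H = 1 if all 4 edges of H are present in G. Then P[X_H = 1] = p^{4} = (3/5)^{4} = 81/625.
By linearity: E[X] = Σ_H E[X_H] = 125 · p^{4} = 125 · 81/625 = 81/5.
Numerically: E[X] ≈ 16.2.

E[X] = 125 · (3/5)^{4} = 81/5 ≈ 16.2.


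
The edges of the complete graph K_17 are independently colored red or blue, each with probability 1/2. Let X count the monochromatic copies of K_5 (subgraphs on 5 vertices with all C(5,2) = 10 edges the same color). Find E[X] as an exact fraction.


Let X = Σ_S X_S over the C(17, 5) = 6188 subsets S of size 5, where X_S = 1 if the K_5 on S is monochromatic.
For a fixed S, the K_5 on S has C(5, 2) = 10 edges. P[all 10 edges red] = (1/2)^10, and likewise for blue, so P[monochromatic] = 2·(1/2)^10 = 2^{1 − 10} = 1/512.
By linearity of expectation: E[X] = C(17, 5) · 2^{1 − 10} = 6188 · 1/512 = 1547/128.
Numerically: E[X] ≈ 12.08594.

E[X] = C(17,5)·2^(1−C(5,2)) = 1547/128 ≈ 12.08594.


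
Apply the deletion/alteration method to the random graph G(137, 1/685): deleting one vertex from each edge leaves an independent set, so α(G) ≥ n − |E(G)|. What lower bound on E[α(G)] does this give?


E[|E(G)|] = C(137, 2)·p = 9316 · (1/685) = 68/5.
E[α(G)] ≥ n − E[|E(G)|] = 137 − 68/5 = 617/5.
Numerically: ≈ 123.400.
(This is only a lower bound; the true E[α(G)] may be larger.)

E[α(G)] ≥ 617/5 ≈ 123.400.


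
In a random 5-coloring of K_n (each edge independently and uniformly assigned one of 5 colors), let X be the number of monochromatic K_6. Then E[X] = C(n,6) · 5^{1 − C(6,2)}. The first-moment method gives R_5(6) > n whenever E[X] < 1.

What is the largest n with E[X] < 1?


We need C(n, 6) · 5^{1 − 15} < 1, i.e. C(n, 6) < 5^{15 − 1} = 6103515625.
Check values of n near the boundary:
  n = 124: C(124, 6) = 4465475476; 4465475476 < 6103515625? YES
  n = 125: C(125, 6) = 4690625500; 4690625500 < 6103515625? YES
  n = 126: C(126, 6) = 4925156775; 4925156775 < 6103515625? YES
  n = 127: C(127, 6) = 5169379425; 5169379425 < 6103515625? YES
  n = 128: C(128, 6) = 5423611200; 5423611200 < 6103515625? YES
  n = 129: C(129, 6) = 5688177600; 5688177600 < 6103515625? YES
  n = 130: C(130, 6) = 5963412000; 5963412000 < 6103515625? YES
  n = 131: C(131, 6) = 6249655776; 6249655776 < 6103515625? NO
  n = 132: C(132, 6) = 6547258432; 6547258432 < 6103515625? NO
  n = 133: C(133, 6) = 6856577728; 6856577728 < 6103515625? NO
The largest n with C(n, 6) < 6103515625 is n = 130 (where E[X] = 47707296/48828125 ≈ 0.9770). Hence R_5(6) > 130, i.e. R_5(6) ≥ 131.

Largest n = 130; hence R_5(6) > 130.


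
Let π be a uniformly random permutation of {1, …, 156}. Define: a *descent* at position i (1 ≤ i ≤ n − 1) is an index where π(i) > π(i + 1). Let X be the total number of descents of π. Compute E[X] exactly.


Write X = Σ X_I over i = 1, …, 155, with X_I the indicator of one descent.
There are 155 indicators.
For each fixed i, the pair (π(i), π(i+1)) is a uniformly random ordered pair of distinct values from {1, …, 156}; by symmetry P[π(i) > π(i+1)] = 1/2.
By linearity: E[X] = 155 · (1/2) = (156 − 1) · (1/2) = 155/2 ≈ 77.5000.

E[X] = 155/2 = 77.5000.


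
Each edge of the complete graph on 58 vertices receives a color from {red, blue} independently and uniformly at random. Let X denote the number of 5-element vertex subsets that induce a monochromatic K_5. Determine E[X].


Let X = Σ_S X_S over the C(58, 5) = 4582116 subsets S of size 5, where X_S = 1 if the K_5 on S is monochromatic.
For a fixed S, the K_5 on S has C(5, 2) = 10 edges. P[all 10 edges red] = (1/2)^10, and likewise for blue, so P[monochromatic] = 2·(1/2)^10 = 2^{1 − 10} = 1/512.
Summing: E[X] = C(58, 5) · 2^{1 − 10} = 4582116 · 1/512 = 1145529/128.
Numerically: E[X] ≈ 8949.445.

E[X] = C(58,5)·2^(1−C(5,2)) = 1145529/128 ≈ 8949.445.


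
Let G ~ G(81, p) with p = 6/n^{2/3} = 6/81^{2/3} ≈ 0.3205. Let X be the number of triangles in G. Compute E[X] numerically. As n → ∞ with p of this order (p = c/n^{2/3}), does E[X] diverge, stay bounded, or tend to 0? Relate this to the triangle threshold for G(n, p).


Number of potential triangles: C(81, 3) = 85320.
Each occurs with probability p³ ≈ (0.3205)³ ≈ 3.2921811e-02.
By linearity: E[X] = C(81, 3)·p³ ≈ 85320 · 3.2921811e-02 ≈ 2808.88889.
Since α = 2/3 < 1, p = c/n^{2/3} ≫ 1/n is above the triangle threshold p ~ 1/n. Asymptotically E[X] ~ (c³/6)·n^{3(1−α)} = (6³/6)·n^{1} → ∞; triangles are abundant w.h.p.

E[X] ≈ 2808.88889; in regime p = Θ(1/n^{2/3}) E[X] diverges (above the triangle threshold p ~ 1/n).


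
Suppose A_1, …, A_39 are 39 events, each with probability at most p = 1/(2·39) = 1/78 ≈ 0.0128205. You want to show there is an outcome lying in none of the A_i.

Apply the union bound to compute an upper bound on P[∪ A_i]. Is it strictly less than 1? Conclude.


Union bound: P[∪_{i=1}^{39} A_i] ≤ Σ_i P[A_i] ≤ 39·p = 39·(1/78) = 1/2.
Numerically: 1/2 ≈ 0.5000000.
Is 1/2 < 1? YES.
Since P[∪ A_i] ≤ 1/2 < 1, the complement has P[∩ A_i^c] ≥ 1 − 1/2 = 1/2 > 0, so some outcome avoids every A_i.

39·p = 1/2 ≈ 0.5000000; existence CERTIFIED by the union bound.


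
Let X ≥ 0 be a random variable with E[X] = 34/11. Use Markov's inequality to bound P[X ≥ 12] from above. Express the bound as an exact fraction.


μ = E[X] = 34/11, a = 12.
Markov: P[X ≥ 12] ≤ μ/a = (34/11)/12 = 17/66.
Numerically: ≈ 0.258.
(Since a = 12 > μ = 3.091, the bound 17/66 is < 1 and informative.)

P[X ≥ 12] ≤ 17/66 ≈ 0.258.


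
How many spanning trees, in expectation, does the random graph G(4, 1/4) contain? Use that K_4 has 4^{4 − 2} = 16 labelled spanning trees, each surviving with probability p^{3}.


K_4 has 4^{4 − 2} = 16 labelled spanning trees.
For each such spanning tree H, let X_H = 1 if all 3 edges of H are present in G. Then P[X_H = 1] = p^{3} = (1/4)^{3} = 1/64.
By linearity: E[X] = Σ_H E[X_H] = 16 · p^{3} = 16 · 1/64 = 1/4.
Numerically: E[X] ≈ 0.25.

E[X] = 16 · (1/4)^{3} = 1/4 ≈ 0.25.


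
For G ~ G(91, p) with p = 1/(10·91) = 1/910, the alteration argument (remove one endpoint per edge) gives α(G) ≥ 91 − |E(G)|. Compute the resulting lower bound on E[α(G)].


E[|E(G)|] = C(91, 2)·p = 4095 · (1/910) = 9/2.
E[α(G)] ≥ n − E[|E(G)|] = 91 − 9/2 = 173/2.
Numerically: ≈ 86.500.
(This is only a lower bound; the true E[α(G)] may be larger.)

E[α(G)] ≥ 173/2 ≈ 86.500.


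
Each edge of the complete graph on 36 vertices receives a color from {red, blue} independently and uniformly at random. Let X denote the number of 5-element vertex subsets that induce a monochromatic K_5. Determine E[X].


Let X = Σ_S X_S over the C(36, 5) = 376992 subsets S of size 5, where X_S = 1 if the K_5 on S is monochromatic.
For a fixed S, the K_5 on S has C(5, 2) = 10 edges. P[all 10 edges red] = (1/2)^10, and likewise for blue, so P[monochromatic] = 2·(1/2)^10 = 2^{1 − 10} = 1/512.
By linearity of expectation: E[X] = C(36, 5) · 2^{1 − 10} = 376992 · 1/512 = 11781/16.
Numerically: E[X] ≈ 736.312.

E[X] = C(36,5)·2^(1−C(5,2)) = 11781/16 ≈ 736.312.


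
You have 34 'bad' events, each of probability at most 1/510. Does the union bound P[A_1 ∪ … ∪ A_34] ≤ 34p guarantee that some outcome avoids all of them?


Union bound: P[∪_{i=1}^{34} A_i] ≤ Σ_i P[A_i] ≤ 34·p = 34·(1/510) = 1/15.
Numerically: 1/15 ≈ 0.0666667.
Is 1/15 < 1? YES.
Since P[∪ A_i] ≤ 1/15 < 1, the complement has P[∩ A_i^c] ≥ 1 − 1/15 = 14/15 > 0, so some outcome avoids every A_i.

34·p = 1/15 ≈ 0.0666667; existence CERTIFIED by the union bound.


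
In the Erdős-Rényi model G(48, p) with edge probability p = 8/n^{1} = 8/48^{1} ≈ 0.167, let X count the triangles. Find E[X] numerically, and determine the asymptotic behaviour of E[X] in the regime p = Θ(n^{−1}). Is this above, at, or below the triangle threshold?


Number of potential triangles: C(48, 3) = 17296.
Each occurs with probability p³ ≈ (0.167)³ ≈ 4.62963e-03.
By linearity: E[X] = C(48, 3)·p³ ≈ 17296 · 4.62963e-03 ≈ 80.074.
Here α = 1, so p = 8/n is exactly at the triangle threshold p ~ 1/n. Asymptotically E[X] → c³/6 = 8³/6 = 256/3 ≈ 85.333, a bounded constant. In this regime the triangle count is asymptotically Poisson(c³/6).

E[X] ≈ 80.074; in regime p = Θ(1/n^{1}) E[X] stays bounded (at the triangle threshold p ~ 1/n).


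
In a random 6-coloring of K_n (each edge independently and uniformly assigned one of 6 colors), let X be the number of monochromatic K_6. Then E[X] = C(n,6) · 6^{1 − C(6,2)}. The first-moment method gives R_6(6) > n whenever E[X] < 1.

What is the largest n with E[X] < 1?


We need C(n, 6) · 6^{1 − 15} < 1, i.e. C(n, 6) < 6^{15 − 1} = 78364164096.
Check values of n near the boundary:
  n = 192: C(192, 6) = 64300886496; 64300886496 < 78364164096? YES
  n = 193: C(193, 6) = 66364016544; 66364016544 < 78364164096? YES
  n = 194: C(194, 6) = 68482017072; 68482017072 < 78364164096? YES
  n = 195: C(195, 6) = 70656049360; 70656049360 < 78364164096? YES
  n = 196: C(196, 6) = 72887293024; 72887293024 < 78364164096? YES
  n = 197: C(197, 6) = 75176946208; 75176946208 < 78364164096? YES
  n = 198: C(198, 6) = 77526225777; 77526225777 < 78364164096? YES
  n = 199: C(199, 6) = 79936367511; 79936367511 < 78364164096? NO
The largest n with C(n, 6) < 78364164096 is n = 198 (where E[X] = 25842075259/26121388032 ≈ 0.98931). Hence R_6(6) > 198, i.e. R_6(6) ≥ 199.

Largest n = 198; hence R_6(6) > 198.


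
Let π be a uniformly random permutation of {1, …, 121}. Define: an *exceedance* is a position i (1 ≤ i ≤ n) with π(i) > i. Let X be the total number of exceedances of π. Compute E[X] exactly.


Write X = Σ_{i=1}^{121} X_i, where X_i = 1_{π(i) > i}.
For each fixed i, π(i) is uniform over {1, …, 121} (marginal of a uniform permutation), so P[π(i) > i] = (n − i)/n. Summing: Σ_{i=1}^{121} (n − i)/n = (0 + 1 + … + 120)/121 = 121(121 − 1)/(2·121) = (121 − 1)/2.
Hence E[X] = Σ_{i=1}^{121} (121 − i)/121 = 60 ≈ 60.00000.

E[X] = 60 = 60.00000.


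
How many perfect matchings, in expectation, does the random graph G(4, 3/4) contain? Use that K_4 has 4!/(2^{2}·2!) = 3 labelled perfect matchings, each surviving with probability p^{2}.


K_4 has 4!/(2^{2}·2!) = 3 labelled perfect matchings.
For each such perfect matching H, let X_H = 1 if all 2 edges of H are present in G. Then P[X_H = 1] = p^{2} = (3/4)^{2} = 9/16.
Summing the indicators: E[X] = Σ_H E[X_H] = 3 · p^{2} = 3 · 9/16 = 27/16.
Numerically: E[X] ≈ 1.6875.

E[X] = 3 · (3/4)^{2} = 27/16 ≈ 1.6875.


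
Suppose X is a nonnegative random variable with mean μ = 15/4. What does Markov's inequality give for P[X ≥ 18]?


μ = E[X] = 15/4, a = 18.
Markov: P[X ≥ 18] ≤ μ/a = (15/4)/18 = 5/24.
Numerically: ≈ 0.2083.
(Since a = 18 > μ = 3.7500, the bound 5/24 is < 1 and informative.)

P[X ≥ 18] ≤ 5/24 ≈ 0.2083.


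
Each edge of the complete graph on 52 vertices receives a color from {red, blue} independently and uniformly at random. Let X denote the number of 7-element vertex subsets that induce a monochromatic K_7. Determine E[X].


Let X = Σ_S X_S over the C(52, 7) = 133784560 subsets S of size 7, where X_S = 1 if the K_7 on S is monochromatic.
For a fixed S, the K_7 on S has C(7, 2) = 21 edges. P[all 21 edges red] = (1/2)^21, and likewise for blue, so P[monochromatic] = 2·(1/2)^21 = 2^{1 − 21} = 1/1048576.
By linearity: E[X] = C(52, 7) · 2^{1 − 21} = 133784560 · 1/1048576 = 8361535/65536.
Numerically: E[X] ≈ 127.58690.

E[X] = C(52,7)·2^(1−C(7,2)) = 8361535/65536 ≈ 127.58690.


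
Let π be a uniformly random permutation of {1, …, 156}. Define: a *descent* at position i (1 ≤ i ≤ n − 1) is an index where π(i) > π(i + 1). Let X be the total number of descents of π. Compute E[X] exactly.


Write X = Σ X_I over i = 1, …, 155, with X_I the indicator of one descent.
There are 155 indicators.
For each fixed i, the pair (π(i), π(i+1)) is a uniformly random ordered pair of distinct values from {1, …, 156}; by symmetry P[π(i) > π(i+1)] = 1/2.
By linearity: E[X] = 155 · (1/2) = (156 − 1) · (1/2) = 155/2 ≈ 77.500.

E[X] = 155/2 = 77.500.


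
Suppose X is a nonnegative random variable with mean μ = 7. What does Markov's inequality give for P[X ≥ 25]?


μ = E[X] = 7, a = 25.
Markov: P[X ≥ 25] ≤ μ/a = (7)/25 = 7/25.
Numerically: ≈ 0.280.
(Since a = 25 > μ = 7.000, the bound 7/25 is < 1 and informative.)

P[X ≥ 25] ≤ 7/25 ≈ 0.280.


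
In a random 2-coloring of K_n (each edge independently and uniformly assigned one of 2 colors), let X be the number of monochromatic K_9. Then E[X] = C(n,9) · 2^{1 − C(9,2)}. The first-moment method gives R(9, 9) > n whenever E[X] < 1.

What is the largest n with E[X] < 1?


We need C(n, 9) · 2^{1 − 36} < 1, i.e. C(n, 9) < 2^{36 − 1} = 34359738368.
Check values of n near the boundary:
  n = 60: C(60, 9) = 14783142660; 14783142660 < 34359738368? YES
  n = 61: C(61, 9) = 17341763505; 17341763505 < 34359738368? YES
  n = 62: C(62, 9) = 20286591270; 20286591270 < 34359738368? YES
  n = 63: C(63, 9) = 23667689815; 23667689815 < 34359738368? YES
  n = 64: C(64, 9) = 27540584512; 27540584512 < 34359738368? YES
  n = 65: C(65, 9) = 31966749880; 31966749880 < 34359738368? YES
  n = 66: C(66, 9) = 37014131440; 37014131440 < 34359738368? NO
  n = 67: C(67, 9) = 42757703560; 42757703560 < 34359738368? NO
  n = 68: C(68, 9) = 49280065120; 49280065120 < 34359738368? NO
The largest n with C(n, 9) < 34359738368 is n = 65 (where E[X] = 3995843735/4294967296 ≈ 0.9304). Hence R(9, 9) > 65, i.e. R(9, 9) ≥ 66.

Largest n = 65; hence R(9, 9) > 65.


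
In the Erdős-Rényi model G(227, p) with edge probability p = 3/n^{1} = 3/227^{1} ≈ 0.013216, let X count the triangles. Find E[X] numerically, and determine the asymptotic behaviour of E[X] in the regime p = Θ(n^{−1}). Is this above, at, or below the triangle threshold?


Number of potential triangles: C(227, 3) = 1923825.
Each occurs with probability p³ ≈ (0.013216)³ ≈ 2.3082678e-06.
By linearity: E[X] = C(227, 3)·p³ ≈ 1923825 · 2.3082678e-06 ≈ 4.44070.
Here α = 1, so p = 3/n is exactly at the triangle threshold p ~ 1/n. Asymptotically E[X] → c³/6 = 3³/6 = 9/2 ≈ 4.50000, a bounded constant. In this regime the triangle count is asymptotically Poisson(c³/6).

E[X] ≈ 4.44070; in regime p = Θ(1/n^{1}) E[X] stays bounded (at the triangle threshold p ~ 1/n).


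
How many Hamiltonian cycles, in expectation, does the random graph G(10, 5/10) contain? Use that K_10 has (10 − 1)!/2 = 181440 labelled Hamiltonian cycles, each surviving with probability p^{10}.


K_10 has (10 − 1)!/2 = 181440 labelled Hamiltonian cycles.
For each such Hamiltonian cycle H, let X_H = 1 if all 10 edges of H are present in G. Then P[X_H = 1] = p^{10} = (1/2)^{10} = 1/1024.
By linearity of expectation: E[X] = Σ_H E[X_H] = 181440 · p^{10} = 181440 · 1/1024 = 2835/16.
Numerically: E[X] ≈ 177.188.

E[X] = 181440 · (1/2)^{10} = 2835/16 ≈ 177.188.


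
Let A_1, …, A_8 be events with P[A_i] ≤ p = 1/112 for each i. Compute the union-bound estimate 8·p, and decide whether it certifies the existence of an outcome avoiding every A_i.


Union bound: P[∪_{i=1}^{8} A_i] ≤ Σ_i P[A_i] ≤ 8·p = 8·(1/112) = 1/14.
Numerically: 1/14 ≈ 0.0714286.
Is 1/14 < 1? YES.
Since P[∪ A_i] ≤ 1/14 < 1, the complement has P[∩ A_i^c] ≥ 1 − 1/14 = 13/14 > 0, so some outcome avoids every A_i.

8·p = 1/14 ≈ 0.0714286; existence CERTIFIED by the union bound.


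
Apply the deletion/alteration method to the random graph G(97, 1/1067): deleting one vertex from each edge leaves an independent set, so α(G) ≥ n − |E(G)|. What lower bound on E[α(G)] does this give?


E[|E(G)|] = C(97, 2)·p = 4656 · (1/1067) = 48/11.
E[α(G)] ≥ n − E[|E(G)|] = 97 − 48/11 = 1019/11.
Numerically: ≈ 92.63636.
(This is only a lower bound; the true E[α(G)] may be larger.)

E[α(G)] ≥ 1019/11 ≈ 92.63636.


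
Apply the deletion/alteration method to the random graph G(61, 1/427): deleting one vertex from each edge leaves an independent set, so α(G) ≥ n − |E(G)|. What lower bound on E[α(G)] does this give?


E[|E(G)|] = C(61, 2)·p = 1830 · (1/427) = 30/7.
E[α(G)] ≥ n − E[|E(G)|] = 61 − 30/7 = 397/7.
Numerically: ≈ 56.714286.
(This is only a lower bound; the true E[α(G)] may be larger.)

E[α(G)] ≥ 397/7 ≈ 56.714286.


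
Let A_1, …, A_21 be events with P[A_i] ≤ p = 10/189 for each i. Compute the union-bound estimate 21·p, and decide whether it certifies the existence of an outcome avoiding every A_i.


Union bound: P[∪_{i=1}^{21} A_i] ≤ Σ_i P[A_i] ≤ 21·p = 21·(10/189) = 10/9.
Numerically: 10/9 ≈ 1.111111.
Is 10/9 < 1? NO.
Since the bound 10/9 is ≥ 1, the union bound is uninformative here; it does NOT by itself certify existence.

21·p = 10/9 ≈ 1.111111; existence NOT certified by the union bound.
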